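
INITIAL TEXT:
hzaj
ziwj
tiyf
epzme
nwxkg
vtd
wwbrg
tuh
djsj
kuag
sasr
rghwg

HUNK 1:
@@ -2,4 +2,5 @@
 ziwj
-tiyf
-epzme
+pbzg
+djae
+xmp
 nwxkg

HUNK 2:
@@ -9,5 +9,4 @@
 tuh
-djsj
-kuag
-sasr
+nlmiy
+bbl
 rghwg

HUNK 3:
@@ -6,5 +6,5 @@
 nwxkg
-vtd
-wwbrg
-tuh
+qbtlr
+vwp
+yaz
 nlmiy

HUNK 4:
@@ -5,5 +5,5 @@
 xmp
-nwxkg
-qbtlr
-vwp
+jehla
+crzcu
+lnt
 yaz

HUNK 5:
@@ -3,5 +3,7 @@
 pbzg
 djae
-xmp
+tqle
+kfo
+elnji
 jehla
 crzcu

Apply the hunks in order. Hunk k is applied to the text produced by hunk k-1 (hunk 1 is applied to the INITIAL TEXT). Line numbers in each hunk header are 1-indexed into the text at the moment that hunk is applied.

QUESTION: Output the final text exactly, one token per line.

Hunk 1: at line 2 remove [tiyf,epzme] add [pbzg,djae,xmp] -> 13 lines: hzaj ziwj pbzg djae xmp nwxkg vtd wwbrg tuh djsj kuag sasr rghwg
Hunk 2: at line 9 remove [djsj,kuag,sasr] add [nlmiy,bbl] -> 12 lines: hzaj ziwj pbzg djae xmp nwxkg vtd wwbrg tuh nlmiy bbl rghwg
Hunk 3: at line 6 remove [vtd,wwbrg,tuh] add [qbtlr,vwp,yaz] -> 12 lines: hzaj ziwj pbzg djae xmp nwxkg qbtlr vwp yaz nlmiy bbl rghwg
Hunk 4: at line 5 remove [nwxkg,qbtlr,vwp] add [jehla,crzcu,lnt] -> 12 lines: hzaj ziwj pbzg djae xmp jehla crzcu lnt yaz nlmiy bbl rghwg
Hunk 5: at line 3 remove [xmp] add [tqle,kfo,elnji] -> 14 lines: hzaj ziwj pbzg djae tqle kfo elnji jehla crzcu lnt yaz nlmiy bbl rghwg

Answer: hzaj
ziwj
pbzg
djae
tqle
kfo
elnji
jehla
crzcu
lnt
yaz
nlmiy
bbl
rghwg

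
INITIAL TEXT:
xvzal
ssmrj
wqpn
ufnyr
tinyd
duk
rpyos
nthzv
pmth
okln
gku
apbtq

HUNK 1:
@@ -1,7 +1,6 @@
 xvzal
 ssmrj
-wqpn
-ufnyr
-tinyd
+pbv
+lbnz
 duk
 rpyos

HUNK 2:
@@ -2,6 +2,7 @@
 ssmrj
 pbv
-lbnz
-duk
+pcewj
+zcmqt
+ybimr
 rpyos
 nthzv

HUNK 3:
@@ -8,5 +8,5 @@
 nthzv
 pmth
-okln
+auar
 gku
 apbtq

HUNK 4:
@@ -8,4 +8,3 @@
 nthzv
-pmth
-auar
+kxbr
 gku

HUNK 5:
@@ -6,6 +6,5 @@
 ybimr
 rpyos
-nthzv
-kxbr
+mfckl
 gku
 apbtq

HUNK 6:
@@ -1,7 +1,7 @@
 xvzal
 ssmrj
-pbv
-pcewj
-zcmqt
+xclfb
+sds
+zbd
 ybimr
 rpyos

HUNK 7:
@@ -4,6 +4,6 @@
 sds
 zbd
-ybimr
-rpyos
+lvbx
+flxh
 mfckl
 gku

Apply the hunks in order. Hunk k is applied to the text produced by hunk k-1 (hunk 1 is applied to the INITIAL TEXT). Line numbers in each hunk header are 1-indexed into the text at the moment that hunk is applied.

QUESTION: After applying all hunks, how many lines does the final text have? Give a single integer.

Answer: 10

Derivation:
Hunk 1: at line 1 remove [wqpn,ufnyr,tinyd] add [pbv,lbnz] -> 11 lines: xvzal ssmrj pbv lbnz duk rpyos nthzv pmth okln gku apbtq
Hunk 2: at line 2 remove [lbnz,duk] add [pcewj,zcmqt,ybimr] -> 12 lines: xvzal ssmrj pbv pcewj zcmqt ybimr rpyos nthzv pmth okln gku apbtq
Hunk 3: at line 8 remove [okln] add [auar] -> 12 lines: xvzal ssmrj pbv pcewj zcmqt ybimr rpyos nthzv pmth auar gku apbtq
Hunk 4: at line 8 remove [pmth,auar] add [kxbr] -> 11 lines: xvzal ssmrj pbv pcewj zcmqt ybimr rpyos nthzv kxbr gku apbtq
Hunk 5: at line 6 remove [nthzv,kxbr] add [mfckl] -> 10 lines: xvzal ssmrj pbv pcewj zcmqt ybimr rpyos mfckl gku apbtq
Hunk 6: at line 1 remove [pbv,pcewj,zcmqt] add [xclfb,sds,zbd] -> 10 lines: xvzal ssmrj xclfb sds zbd ybimr rpyos mfckl gku apbtq
Hunk 7: at line 4 remove [ybimr,rpyos] add [lvbx,flxh] -> 10 lines: xvzal ssmrj xclfb sds zbd lvbx flxh mfckl gku apbtq
Final line count: 10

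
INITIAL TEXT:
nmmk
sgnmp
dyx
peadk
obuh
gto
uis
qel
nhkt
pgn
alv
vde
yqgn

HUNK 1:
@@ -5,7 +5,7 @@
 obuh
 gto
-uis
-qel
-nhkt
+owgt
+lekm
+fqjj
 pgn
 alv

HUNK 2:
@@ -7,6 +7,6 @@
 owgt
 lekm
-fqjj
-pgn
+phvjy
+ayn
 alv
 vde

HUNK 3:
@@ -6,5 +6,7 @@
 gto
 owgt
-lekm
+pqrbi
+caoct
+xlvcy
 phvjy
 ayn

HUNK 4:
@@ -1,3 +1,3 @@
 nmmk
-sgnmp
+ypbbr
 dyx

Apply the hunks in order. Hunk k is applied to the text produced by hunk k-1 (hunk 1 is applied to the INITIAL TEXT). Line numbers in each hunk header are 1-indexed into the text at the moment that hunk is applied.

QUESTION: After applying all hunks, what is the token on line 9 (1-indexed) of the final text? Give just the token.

Hunk 1: at line 5 remove [uis,qel,nhkt] add [owgt,lekm,fqjj] -> 13 lines: nmmk sgnmp dyx peadk obuh gto owgt lekm fqjj pgn alv vde yqgn
Hunk 2: at line 7 remove [fqjj,pgn] add [phvjy,ayn] -> 13 lines: nmmk sgnmp dyx peadk obuh gto owgt lekm phvjy ayn alv vde yqgn
Hunk 3: at line 6 remove [lekm] add [pqrbi,caoct,xlvcy] -> 15 lines: nmmk sgnmp dyx peadk obuh gto owgt pqrbi caoct xlvcy phvjy ayn alv vde yqgn
Hunk 4: at line 1 remove [sgnmp] add [ypbbr] -> 15 lines: nmmk ypbbr dyx peadk obuh gto owgt pqrbi caoct xlvcy phvjy ayn alv vde yqgn
Final line 9: caoct

Answer: caoct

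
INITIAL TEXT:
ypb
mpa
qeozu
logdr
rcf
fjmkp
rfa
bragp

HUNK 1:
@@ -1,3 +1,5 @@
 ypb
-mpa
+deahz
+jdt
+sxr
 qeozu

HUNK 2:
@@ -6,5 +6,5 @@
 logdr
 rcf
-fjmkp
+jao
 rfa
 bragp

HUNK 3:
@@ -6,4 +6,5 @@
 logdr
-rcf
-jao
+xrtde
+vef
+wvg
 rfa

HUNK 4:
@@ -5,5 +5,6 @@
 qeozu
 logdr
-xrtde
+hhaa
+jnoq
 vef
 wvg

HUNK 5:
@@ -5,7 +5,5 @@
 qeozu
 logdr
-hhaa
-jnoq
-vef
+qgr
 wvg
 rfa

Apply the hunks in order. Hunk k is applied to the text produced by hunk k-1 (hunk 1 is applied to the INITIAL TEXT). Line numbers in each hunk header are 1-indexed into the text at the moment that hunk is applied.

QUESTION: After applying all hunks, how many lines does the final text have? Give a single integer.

Hunk 1: at line 1 remove [mpa] add [deahz,jdt,sxr] -> 10 lines: ypb deahz jdt sxr qeozu logdr rcf fjmkp rfa bragp
Hunk 2: at line 6 remove [fjmkp] add [jao] -> 10 lines: ypb deahz jdt sxr qeozu logdr rcf jao rfa bragp
Hunk 3: at line 6 remove [rcf,jao] add [xrtde,vef,wvg] -> 11 lines: ypb deahz jdt sxr qeozu logdr xrtde vef wvg rfa bragp
Hunk 4: at line 5 remove [xrtde] add [hhaa,jnoq] -> 12 lines: ypb deahz jdt sxr qeozu logdr hhaa jnoq vef wvg rfa bragp
Hunk 5: at line 5 remove [hhaa,jnoq,vef] add [qgr] -> 10 lines: ypb deahz jdt sxr qeozu logdr qgr wvg rfa bragp
Final line count: 10

Answer: 10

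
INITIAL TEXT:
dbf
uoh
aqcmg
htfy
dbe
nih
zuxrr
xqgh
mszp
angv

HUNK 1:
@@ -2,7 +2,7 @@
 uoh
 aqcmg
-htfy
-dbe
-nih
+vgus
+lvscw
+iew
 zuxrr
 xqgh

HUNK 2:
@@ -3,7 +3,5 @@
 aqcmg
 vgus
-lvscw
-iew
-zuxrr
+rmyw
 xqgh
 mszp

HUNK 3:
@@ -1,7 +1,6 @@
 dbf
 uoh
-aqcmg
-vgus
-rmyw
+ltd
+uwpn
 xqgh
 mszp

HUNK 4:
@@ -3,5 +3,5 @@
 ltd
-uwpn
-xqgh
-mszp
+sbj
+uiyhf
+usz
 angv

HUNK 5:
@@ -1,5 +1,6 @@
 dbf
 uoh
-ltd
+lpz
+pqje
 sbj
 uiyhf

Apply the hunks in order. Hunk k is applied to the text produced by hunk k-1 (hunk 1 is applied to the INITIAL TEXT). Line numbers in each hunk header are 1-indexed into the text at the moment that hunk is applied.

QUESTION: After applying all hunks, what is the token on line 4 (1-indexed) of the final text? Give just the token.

Answer: pqje

Derivation:
Hunk 1: at line 2 remove [htfy,dbe,nih] add [vgus,lvscw,iew] -> 10 lines: dbf uoh aqcmg vgus lvscw iew zuxrr xqgh mszp angv
Hunk 2: at line 3 remove [lvscw,iew,zuxrr] add [rmyw] -> 8 lines: dbf uoh aqcmg vgus rmyw xqgh mszp angv
Hunk 3: at line 1 remove [aqcmg,vgus,rmyw] add [ltd,uwpn] -> 7 lines: dbf uoh ltd uwpn xqgh mszp angv
Hunk 4: at line 3 remove [uwpn,xqgh,mszp] add [sbj,uiyhf,usz] -> 7 lines: dbf uoh ltd sbj uiyhf usz angv
Hunk 5: at line 1 remove [ltd] add [lpz,pqje] -> 8 lines: dbf uoh lpz pqje sbj uiyhf usz angv
Final line 4: pqje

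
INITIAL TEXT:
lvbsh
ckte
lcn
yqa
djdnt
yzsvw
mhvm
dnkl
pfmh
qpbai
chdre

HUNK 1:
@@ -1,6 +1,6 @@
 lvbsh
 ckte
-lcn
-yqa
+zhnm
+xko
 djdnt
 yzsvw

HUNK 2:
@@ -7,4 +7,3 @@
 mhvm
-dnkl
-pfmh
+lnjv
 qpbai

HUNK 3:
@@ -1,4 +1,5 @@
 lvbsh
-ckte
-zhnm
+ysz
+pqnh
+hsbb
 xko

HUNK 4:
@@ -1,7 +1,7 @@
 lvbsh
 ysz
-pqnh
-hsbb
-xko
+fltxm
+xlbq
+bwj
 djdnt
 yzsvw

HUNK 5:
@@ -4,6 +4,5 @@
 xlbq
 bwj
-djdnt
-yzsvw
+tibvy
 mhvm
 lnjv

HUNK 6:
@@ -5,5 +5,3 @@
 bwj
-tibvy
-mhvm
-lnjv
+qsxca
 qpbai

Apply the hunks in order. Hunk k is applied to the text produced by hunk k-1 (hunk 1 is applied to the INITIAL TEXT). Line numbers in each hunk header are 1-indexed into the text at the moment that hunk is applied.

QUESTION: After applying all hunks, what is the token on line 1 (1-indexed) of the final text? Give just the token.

Hunk 1: at line 1 remove [lcn,yqa] add [zhnm,xko] -> 11 lines: lvbsh ckte zhnm xko djdnt yzsvw mhvm dnkl pfmh qpbai chdre
Hunk 2: at line 7 remove [dnkl,pfmh] add [lnjv] -> 10 lines: lvbsh ckte zhnm xko djdnt yzsvw mhvm lnjv qpbai chdre
Hunk 3: at line 1 remove [ckte,zhnm] add [ysz,pqnh,hsbb] -> 11 lines: lvbsh ysz pqnh hsbb xko djdnt yzsvw mhvm lnjv qpbai chdre
Hunk 4: at line 1 remove [pqnh,hsbb,xko] add [fltxm,xlbq,bwj] -> 11 lines: lvbsh ysz fltxm xlbq bwj djdnt yzsvw mhvm lnjv qpbai chdre
Hunk 5: at line 4 remove [djdnt,yzsvw] add [tibvy] -> 10 lines: lvbsh ysz fltxm xlbq bwj tibvy mhvm lnjv qpbai chdre
Hunk 6: at line 5 remove [tibvy,mhvm,lnjv] add [qsxca] -> 8 lines: lvbsh ysz fltxm xlbq bwj qsxca qpbai chdre
Final line 1: lvbsh

Answer: lvbsh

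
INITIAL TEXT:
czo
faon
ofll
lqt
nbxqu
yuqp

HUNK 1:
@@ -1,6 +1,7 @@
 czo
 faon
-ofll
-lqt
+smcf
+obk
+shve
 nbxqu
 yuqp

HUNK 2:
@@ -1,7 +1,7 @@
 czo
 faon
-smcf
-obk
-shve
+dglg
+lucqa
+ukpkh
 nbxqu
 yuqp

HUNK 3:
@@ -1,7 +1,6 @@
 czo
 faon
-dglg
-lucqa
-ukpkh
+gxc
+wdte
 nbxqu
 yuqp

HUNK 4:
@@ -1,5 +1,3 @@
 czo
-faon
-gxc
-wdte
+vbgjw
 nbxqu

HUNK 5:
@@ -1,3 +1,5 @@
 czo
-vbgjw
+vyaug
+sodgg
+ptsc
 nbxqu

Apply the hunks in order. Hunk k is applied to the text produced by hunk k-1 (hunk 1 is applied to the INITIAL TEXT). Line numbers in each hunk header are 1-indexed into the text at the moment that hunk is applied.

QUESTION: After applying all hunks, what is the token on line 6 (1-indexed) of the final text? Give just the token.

Hunk 1: at line 1 remove [ofll,lqt] add [smcf,obk,shve] -> 7 lines: czo faon smcf obk shve nbxqu yuqp
Hunk 2: at line 1 remove [smcf,obk,shve] add [dglg,lucqa,ukpkh] -> 7 lines: czo faon dglg lucqa ukpkh nbxqu yuqp
Hunk 3: at line 1 remove [dglg,lucqa,ukpkh] add [gxc,wdte] -> 6 lines: czo faon gxc wdte nbxqu yuqp
Hunk 4: at line 1 remove [faon,gxc,wdte] add [vbgjw] -> 4 lines: czo vbgjw nbxqu yuqp
Hunk 5: at line 1 remove [vbgjw] add [vyaug,sodgg,ptsc] -> 6 lines: czo vyaug sodgg ptsc nbxqu yuqp
Final line 6: yuqp

Answer: yuqp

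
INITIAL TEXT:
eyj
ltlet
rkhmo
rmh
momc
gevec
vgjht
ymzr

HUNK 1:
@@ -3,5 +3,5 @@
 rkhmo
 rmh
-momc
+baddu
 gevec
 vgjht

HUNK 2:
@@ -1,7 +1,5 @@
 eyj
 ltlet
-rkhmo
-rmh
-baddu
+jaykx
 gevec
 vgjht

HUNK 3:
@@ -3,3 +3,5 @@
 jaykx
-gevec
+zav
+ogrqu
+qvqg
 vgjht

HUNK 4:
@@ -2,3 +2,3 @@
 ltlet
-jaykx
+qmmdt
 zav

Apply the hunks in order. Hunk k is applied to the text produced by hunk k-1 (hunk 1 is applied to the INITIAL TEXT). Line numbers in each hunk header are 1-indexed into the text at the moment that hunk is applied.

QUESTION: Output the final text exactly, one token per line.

Answer: eyj
ltlet
qmmdt
zav
ogrqu
qvqg
vgjht
ymzr

Derivation:
Hunk 1: at line 3 remove [momc] add [baddu] -> 8 lines: eyj ltlet rkhmo rmh baddu gevec vgjht ymzr
Hunk 2: at line 1 remove [rkhmo,rmh,baddu] add [jaykx] -> 6 lines: eyj ltlet jaykx gevec vgjht ymzr
Hunk 3: at line 3 remove [gevec] add [zav,ogrqu,qvqg] -> 8 lines: eyj ltlet jaykx zav ogrqu qvqg vgjht ymzr
Hunk 4: at line 2 remove [jaykx] add [qmmdt] -> 8 lines: eyj ltlet qmmdt zav ogrqu qvqg vgjht ymzr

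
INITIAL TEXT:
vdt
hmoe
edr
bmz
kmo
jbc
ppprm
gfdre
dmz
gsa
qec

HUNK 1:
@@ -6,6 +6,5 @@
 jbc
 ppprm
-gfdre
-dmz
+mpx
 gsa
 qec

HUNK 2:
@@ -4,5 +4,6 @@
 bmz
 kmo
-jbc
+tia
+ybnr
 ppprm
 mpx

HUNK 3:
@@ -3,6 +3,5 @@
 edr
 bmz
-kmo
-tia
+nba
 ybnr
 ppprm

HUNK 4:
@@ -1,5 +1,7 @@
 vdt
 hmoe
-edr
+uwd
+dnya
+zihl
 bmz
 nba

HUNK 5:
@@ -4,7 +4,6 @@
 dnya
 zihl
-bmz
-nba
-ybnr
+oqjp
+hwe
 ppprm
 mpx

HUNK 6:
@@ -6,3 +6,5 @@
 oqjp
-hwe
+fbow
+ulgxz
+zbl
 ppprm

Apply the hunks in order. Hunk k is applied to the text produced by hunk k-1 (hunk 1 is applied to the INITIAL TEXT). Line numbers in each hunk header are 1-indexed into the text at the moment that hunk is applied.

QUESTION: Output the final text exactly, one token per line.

Hunk 1: at line 6 remove [gfdre,dmz] add [mpx] -> 10 lines: vdt hmoe edr bmz kmo jbc ppprm mpx gsa qec
Hunk 2: at line 4 remove [jbc] add [tia,ybnr] -> 11 lines: vdt hmoe edr bmz kmo tia ybnr ppprm mpx gsa qec
Hunk 3: at line 3 remove [kmo,tia] add [nba] -> 10 lines: vdt hmoe edr bmz nba ybnr ppprm mpx gsa qec
Hunk 4: at line 1 remove [edr] add [uwd,dnya,zihl] -> 12 lines: vdt hmoe uwd dnya zihl bmz nba ybnr ppprm mpx gsa qec
Hunk 5: at line 4 remove [bmz,nba,ybnr] add [oqjp,hwe] -> 11 lines: vdt hmoe uwd dnya zihl oqjp hwe ppprm mpx gsa qec
Hunk 6: at line 6 remove [hwe] add [fbow,ulgxz,zbl] -> 13 lines: vdt hmoe uwd dnya zihl oqjp fbow ulgxz zbl ppprm mpx gsa qec

Answer: vdt
hmoe
uwd
dnya
zihl
oqjp
fbow
ulgxz
zbl
ppprm
mpx
gsa
qec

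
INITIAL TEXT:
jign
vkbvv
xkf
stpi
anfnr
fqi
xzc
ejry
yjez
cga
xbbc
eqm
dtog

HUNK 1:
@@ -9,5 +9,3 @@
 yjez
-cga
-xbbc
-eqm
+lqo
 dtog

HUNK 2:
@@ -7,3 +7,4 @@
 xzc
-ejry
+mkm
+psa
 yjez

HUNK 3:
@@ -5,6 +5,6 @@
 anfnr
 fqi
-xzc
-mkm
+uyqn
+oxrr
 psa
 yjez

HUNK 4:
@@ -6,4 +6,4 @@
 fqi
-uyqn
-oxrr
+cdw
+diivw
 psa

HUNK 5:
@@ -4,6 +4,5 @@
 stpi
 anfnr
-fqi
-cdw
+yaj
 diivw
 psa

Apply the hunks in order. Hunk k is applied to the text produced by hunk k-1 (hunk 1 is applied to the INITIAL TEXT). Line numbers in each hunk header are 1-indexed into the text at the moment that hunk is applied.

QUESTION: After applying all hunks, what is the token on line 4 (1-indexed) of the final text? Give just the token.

Hunk 1: at line 9 remove [cga,xbbc,eqm] add [lqo] -> 11 lines: jign vkbvv xkf stpi anfnr fqi xzc ejry yjez lqo dtog
Hunk 2: at line 7 remove [ejry] add [mkm,psa] -> 12 lines: jign vkbvv xkf stpi anfnr fqi xzc mkm psa yjez lqo dtog
Hunk 3: at line 5 remove [xzc,mkm] add [uyqn,oxrr] -> 12 lines: jign vkbvv xkf stpi anfnr fqi uyqn oxrr psa yjez lqo dtog
Hunk 4: at line 6 remove [uyqn,oxrr] add [cdw,diivw] -> 12 lines: jign vkbvv xkf stpi anfnr fqi cdw diivw psa yjez lqo dtog
Hunk 5: at line 4 remove [fqi,cdw] add [yaj] -> 11 lines: jign vkbvv xkf stpi anfnr yaj diivw psa yjez lqo dtog
Final line 4: stpi

Answer: stpi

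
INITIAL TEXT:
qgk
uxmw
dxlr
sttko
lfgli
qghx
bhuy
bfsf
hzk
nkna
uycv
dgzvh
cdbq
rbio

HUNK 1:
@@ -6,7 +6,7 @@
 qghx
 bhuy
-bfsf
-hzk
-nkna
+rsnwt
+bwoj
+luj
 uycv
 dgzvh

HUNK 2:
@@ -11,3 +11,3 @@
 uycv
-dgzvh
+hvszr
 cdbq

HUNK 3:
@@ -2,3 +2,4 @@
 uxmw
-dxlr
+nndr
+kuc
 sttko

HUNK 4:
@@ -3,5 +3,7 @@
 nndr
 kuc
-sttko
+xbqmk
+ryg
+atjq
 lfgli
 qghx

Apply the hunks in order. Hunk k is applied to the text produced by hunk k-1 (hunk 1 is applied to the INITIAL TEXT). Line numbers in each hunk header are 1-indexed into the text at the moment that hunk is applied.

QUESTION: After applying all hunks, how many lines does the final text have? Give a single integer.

Hunk 1: at line 6 remove [bfsf,hzk,nkna] add [rsnwt,bwoj,luj] -> 14 lines: qgk uxmw dxlr sttko lfgli qghx bhuy rsnwt bwoj luj uycv dgzvh cdbq rbio
Hunk 2: at line 11 remove [dgzvh] add [hvszr] -> 14 lines: qgk uxmw dxlr sttko lfgli qghx bhuy rsnwt bwoj luj uycv hvszr cdbq rbio
Hunk 3: at line 2 remove [dxlr] add [nndr,kuc] -> 15 lines: qgk uxmw nndr kuc sttko lfgli qghx bhuy rsnwt bwoj luj uycv hvszr cdbq rbio
Hunk 4: at line 3 remove [sttko] add [xbqmk,ryg,atjq] -> 17 lines: qgk uxmw nndr kuc xbqmk ryg atjq lfgli qghx bhuy rsnwt bwoj luj uycv hvszr cdbq rbio
Final line count: 17

Answer: 17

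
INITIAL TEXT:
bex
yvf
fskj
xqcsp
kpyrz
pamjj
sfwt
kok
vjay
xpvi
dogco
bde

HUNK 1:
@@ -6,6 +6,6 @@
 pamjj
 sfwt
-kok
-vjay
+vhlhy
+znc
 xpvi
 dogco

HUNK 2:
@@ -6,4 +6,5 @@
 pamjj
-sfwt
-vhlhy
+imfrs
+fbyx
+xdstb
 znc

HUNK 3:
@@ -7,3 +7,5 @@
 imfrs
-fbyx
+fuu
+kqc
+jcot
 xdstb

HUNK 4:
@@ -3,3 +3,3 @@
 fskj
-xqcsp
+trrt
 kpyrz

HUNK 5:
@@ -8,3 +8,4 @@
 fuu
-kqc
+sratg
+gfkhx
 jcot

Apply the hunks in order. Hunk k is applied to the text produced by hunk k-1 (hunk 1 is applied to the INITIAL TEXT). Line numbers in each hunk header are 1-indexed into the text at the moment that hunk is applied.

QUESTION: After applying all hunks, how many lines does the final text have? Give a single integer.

Hunk 1: at line 6 remove [kok,vjay] add [vhlhy,znc] -> 12 lines: bex yvf fskj xqcsp kpyrz pamjj sfwt vhlhy znc xpvi dogco bde
Hunk 2: at line 6 remove [sfwt,vhlhy] add [imfrs,fbyx,xdstb] -> 13 lines: bex yvf fskj xqcsp kpyrz pamjj imfrs fbyx xdstb znc xpvi dogco bde
Hunk 3: at line 7 remove [fbyx] add [fuu,kqc,jcot] -> 15 lines: bex yvf fskj xqcsp kpyrz pamjj imfrs fuu kqc jcot xdstb znc xpvi dogco bde
Hunk 4: at line 3 remove [xqcsp] add [trrt] -> 15 lines: bex yvf fskj trrt kpyrz pamjj imfrs fuu kqc jcot xdstb znc xpvi dogco bde
Hunk 5: at line 8 remove [kqc] add [sratg,gfkhx] -> 16 lines: bex yvf fskj trrt kpyrz pamjj imfrs fuu sratg gfkhx jcot xdstb znc xpvi dogco bde
Final line count: 16

Answer: 16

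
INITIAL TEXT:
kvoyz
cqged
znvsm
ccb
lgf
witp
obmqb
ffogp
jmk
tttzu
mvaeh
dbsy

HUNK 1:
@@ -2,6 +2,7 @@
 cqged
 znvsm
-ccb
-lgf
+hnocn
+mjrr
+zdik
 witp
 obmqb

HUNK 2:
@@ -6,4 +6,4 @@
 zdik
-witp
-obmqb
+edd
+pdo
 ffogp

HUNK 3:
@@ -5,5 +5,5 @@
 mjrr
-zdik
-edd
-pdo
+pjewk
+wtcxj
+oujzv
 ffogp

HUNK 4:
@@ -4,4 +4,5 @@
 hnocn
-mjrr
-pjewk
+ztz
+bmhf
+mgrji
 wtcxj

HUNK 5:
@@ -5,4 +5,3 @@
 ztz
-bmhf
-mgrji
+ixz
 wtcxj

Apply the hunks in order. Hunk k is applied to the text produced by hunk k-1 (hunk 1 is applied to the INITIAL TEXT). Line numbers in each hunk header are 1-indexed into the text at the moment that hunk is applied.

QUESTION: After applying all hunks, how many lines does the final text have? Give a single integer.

Hunk 1: at line 2 remove [ccb,lgf] add [hnocn,mjrr,zdik] -> 13 lines: kvoyz cqged znvsm hnocn mjrr zdik witp obmqb ffogp jmk tttzu mvaeh dbsy
Hunk 2: at line 6 remove [witp,obmqb] add [edd,pdo] -> 13 lines: kvoyz cqged znvsm hnocn mjrr zdik edd pdo ffogp jmk tttzu mvaeh dbsy
Hunk 3: at line 5 remove [zdik,edd,pdo] add [pjewk,wtcxj,oujzv] -> 13 lines: kvoyz cqged znvsm hnocn mjrr pjewk wtcxj oujzv ffogp jmk tttzu mvaeh dbsy
Hunk 4: at line 4 remove [mjrr,pjewk] add [ztz,bmhf,mgrji] -> 14 lines: kvoyz cqged znvsm hnocn ztz bmhf mgrji wtcxj oujzv ffogp jmk tttzu mvaeh dbsy
Hunk 5: at line 5 remove [bmhf,mgrji] add [ixz] -> 13 lines: kvoyz cqged znvsm hnocn ztz ixz wtcxj oujzv ffogp jmk tttzu mvaeh dbsy
Final line count: 13

Answer: 13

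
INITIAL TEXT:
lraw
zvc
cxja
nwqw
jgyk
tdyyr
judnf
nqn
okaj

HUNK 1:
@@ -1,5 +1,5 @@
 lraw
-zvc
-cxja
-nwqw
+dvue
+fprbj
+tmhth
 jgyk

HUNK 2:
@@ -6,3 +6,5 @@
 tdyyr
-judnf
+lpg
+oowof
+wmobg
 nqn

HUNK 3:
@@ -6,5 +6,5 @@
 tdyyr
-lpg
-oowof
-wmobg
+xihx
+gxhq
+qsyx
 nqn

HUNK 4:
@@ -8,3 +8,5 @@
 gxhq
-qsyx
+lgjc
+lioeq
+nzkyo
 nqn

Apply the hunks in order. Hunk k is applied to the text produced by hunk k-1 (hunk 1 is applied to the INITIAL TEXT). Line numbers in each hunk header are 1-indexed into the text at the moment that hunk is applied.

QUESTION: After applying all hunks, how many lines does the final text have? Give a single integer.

Answer: 13

Derivation:
Hunk 1: at line 1 remove [zvc,cxja,nwqw] add [dvue,fprbj,tmhth] -> 9 lines: lraw dvue fprbj tmhth jgyk tdyyr judnf nqn okaj
Hunk 2: at line 6 remove [judnf] add [lpg,oowof,wmobg] -> 11 lines: lraw dvue fprbj tmhth jgyk tdyyr lpg oowof wmobg nqn okaj
Hunk 3: at line 6 remove [lpg,oowof,wmobg] add [xihx,gxhq,qsyx] -> 11 lines: lraw dvue fprbj tmhth jgyk tdyyr xihx gxhq qsyx nqn okaj
Hunk 4: at line 8 remove [qsyx] add [lgjc,lioeq,nzkyo] -> 13 lines: lraw dvue fprbj tmhth jgyk tdyyr xihx gxhq lgjc lioeq nzkyo nqn okaj
Final line count: 13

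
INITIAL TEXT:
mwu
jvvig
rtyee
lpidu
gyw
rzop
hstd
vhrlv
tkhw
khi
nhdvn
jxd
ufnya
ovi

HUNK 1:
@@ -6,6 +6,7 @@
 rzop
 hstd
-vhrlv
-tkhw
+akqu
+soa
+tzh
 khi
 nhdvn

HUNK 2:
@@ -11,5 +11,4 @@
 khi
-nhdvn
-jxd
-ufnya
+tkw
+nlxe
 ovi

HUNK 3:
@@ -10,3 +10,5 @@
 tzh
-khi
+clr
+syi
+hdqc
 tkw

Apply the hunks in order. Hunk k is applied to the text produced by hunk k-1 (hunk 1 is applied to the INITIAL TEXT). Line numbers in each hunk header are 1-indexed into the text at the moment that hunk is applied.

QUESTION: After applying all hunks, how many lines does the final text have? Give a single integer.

Answer: 16

Derivation:
Hunk 1: at line 6 remove [vhrlv,tkhw] add [akqu,soa,tzh] -> 15 lines: mwu jvvig rtyee lpidu gyw rzop hstd akqu soa tzh khi nhdvn jxd ufnya ovi
Hunk 2: at line 11 remove [nhdvn,jxd,ufnya] add [tkw,nlxe] -> 14 lines: mwu jvvig rtyee lpidu gyw rzop hstd akqu soa tzh khi tkw nlxe ovi
Hunk 3: at line 10 remove [khi] add [clr,syi,hdqc] -> 16 lines: mwu jvvig rtyee lpidu gyw rzop hstd akqu soa tzh clr syi hdqc tkw nlxe ovi
Final line count: 16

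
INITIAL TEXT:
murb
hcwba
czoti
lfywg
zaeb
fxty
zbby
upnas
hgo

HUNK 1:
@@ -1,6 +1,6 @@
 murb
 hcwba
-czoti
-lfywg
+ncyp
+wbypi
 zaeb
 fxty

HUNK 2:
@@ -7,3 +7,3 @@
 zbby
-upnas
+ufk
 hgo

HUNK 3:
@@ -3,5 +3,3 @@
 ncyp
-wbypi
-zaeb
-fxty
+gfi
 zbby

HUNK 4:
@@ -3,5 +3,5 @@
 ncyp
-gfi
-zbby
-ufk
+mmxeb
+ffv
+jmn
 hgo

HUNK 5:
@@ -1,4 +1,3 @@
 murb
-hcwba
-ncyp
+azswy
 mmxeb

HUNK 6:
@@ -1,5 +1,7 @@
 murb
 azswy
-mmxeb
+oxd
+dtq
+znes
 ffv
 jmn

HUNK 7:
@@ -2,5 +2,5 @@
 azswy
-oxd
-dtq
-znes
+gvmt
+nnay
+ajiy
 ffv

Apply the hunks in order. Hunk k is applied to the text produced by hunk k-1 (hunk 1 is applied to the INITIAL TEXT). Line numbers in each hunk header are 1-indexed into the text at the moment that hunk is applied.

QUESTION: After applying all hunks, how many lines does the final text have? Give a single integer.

Answer: 8

Derivation:
Hunk 1: at line 1 remove [czoti,lfywg] add [ncyp,wbypi] -> 9 lines: murb hcwba ncyp wbypi zaeb fxty zbby upnas hgo
Hunk 2: at line 7 remove [upnas] add [ufk] -> 9 lines: murb hcwba ncyp wbypi zaeb fxty zbby ufk hgo
Hunk 3: at line 3 remove [wbypi,zaeb,fxty] add [gfi] -> 7 lines: murb hcwba ncyp gfi zbby ufk hgo
Hunk 4: at line 3 remove [gfi,zbby,ufk] add [mmxeb,ffv,jmn] -> 7 lines: murb hcwba ncyp mmxeb ffv jmn hgo
Hunk 5: at line 1 remove [hcwba,ncyp] add [azswy] -> 6 lines: murb azswy mmxeb ffv jmn hgo
Hunk 6: at line 1 remove [mmxeb] add [oxd,dtq,znes] -> 8 lines: murb azswy oxd dtq znes ffv jmn hgo
Hunk 7: at line 2 remove [oxd,dtq,znes] add [gvmt,nnay,ajiy] -> 8 lines: murb azswy gvmt nnay ajiy ffv jmn hgo
Final line count: 8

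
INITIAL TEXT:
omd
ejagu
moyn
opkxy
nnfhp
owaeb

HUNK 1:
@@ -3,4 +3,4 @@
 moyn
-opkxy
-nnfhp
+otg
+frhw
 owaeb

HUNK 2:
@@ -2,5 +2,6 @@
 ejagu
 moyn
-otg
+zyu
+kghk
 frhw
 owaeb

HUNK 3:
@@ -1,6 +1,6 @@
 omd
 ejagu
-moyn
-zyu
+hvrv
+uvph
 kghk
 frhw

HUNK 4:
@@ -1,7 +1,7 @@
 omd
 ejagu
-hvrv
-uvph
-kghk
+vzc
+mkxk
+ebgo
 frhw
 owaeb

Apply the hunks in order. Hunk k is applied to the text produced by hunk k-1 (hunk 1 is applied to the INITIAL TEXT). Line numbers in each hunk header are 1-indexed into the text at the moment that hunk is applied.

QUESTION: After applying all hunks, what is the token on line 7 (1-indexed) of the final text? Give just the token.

Answer: owaeb

Derivation:
Hunk 1: at line 3 remove [opkxy,nnfhp] add [otg,frhw] -> 6 lines: omd ejagu moyn otg frhw owaeb
Hunk 2: at line 2 remove [otg] add [zyu,kghk] -> 7 lines: omd ejagu moyn zyu kghk frhw owaeb
Hunk 3: at line 1 remove [moyn,zyu] add [hvrv,uvph] -> 7 lines: omd ejagu hvrv uvph kghk frhw owaeb
Hunk 4: at line 1 remove [hvrv,uvph,kghk] add [vzc,mkxk,ebgo] -> 7 lines: omd ejagu vzc mkxk ebgo frhw owaeb
Final line 7: owaeb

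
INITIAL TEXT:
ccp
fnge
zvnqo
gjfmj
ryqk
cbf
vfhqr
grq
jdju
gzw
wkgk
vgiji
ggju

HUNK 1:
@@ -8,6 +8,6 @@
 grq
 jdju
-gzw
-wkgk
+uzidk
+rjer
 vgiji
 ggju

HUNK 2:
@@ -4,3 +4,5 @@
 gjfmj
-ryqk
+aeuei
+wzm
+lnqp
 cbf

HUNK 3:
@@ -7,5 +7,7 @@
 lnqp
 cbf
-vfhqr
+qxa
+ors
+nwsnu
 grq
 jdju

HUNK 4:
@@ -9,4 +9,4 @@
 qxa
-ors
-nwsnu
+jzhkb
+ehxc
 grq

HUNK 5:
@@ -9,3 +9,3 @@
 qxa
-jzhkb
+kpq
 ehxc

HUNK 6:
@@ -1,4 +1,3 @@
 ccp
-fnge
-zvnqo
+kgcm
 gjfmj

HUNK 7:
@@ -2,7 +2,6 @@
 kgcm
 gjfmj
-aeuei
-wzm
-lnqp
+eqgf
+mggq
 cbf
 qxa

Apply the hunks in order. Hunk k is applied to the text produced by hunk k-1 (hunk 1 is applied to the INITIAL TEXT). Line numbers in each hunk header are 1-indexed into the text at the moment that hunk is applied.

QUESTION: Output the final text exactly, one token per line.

Hunk 1: at line 8 remove [gzw,wkgk] add [uzidk,rjer] -> 13 lines: ccp fnge zvnqo gjfmj ryqk cbf vfhqr grq jdju uzidk rjer vgiji ggju
Hunk 2: at line 4 remove [ryqk] add [aeuei,wzm,lnqp] -> 15 lines: ccp fnge zvnqo gjfmj aeuei wzm lnqp cbf vfhqr grq jdju uzidk rjer vgiji ggju
Hunk 3: at line 7 remove [vfhqr] add [qxa,ors,nwsnu] -> 17 lines: ccp fnge zvnqo gjfmj aeuei wzm lnqp cbf qxa ors nwsnu grq jdju uzidk rjer vgiji ggju
Hunk 4: at line 9 remove [ors,nwsnu] add [jzhkb,ehxc] -> 17 lines: ccp fnge zvnqo gjfmj aeuei wzm lnqp cbf qxa jzhkb ehxc grq jdju uzidk rjer vgiji ggju
Hunk 5: at line 9 remove [jzhkb] add [kpq] -> 17 lines: ccp fnge zvnqo gjfmj aeuei wzm lnqp cbf qxa kpq ehxc grq jdju uzidk rjer vgiji ggju
Hunk 6: at line 1 remove [fnge,zvnqo] add [kgcm] -> 16 lines: ccp kgcm gjfmj aeuei wzm lnqp cbf qxa kpq ehxc grq jdju uzidk rjer vgiji ggju
Hunk 7: at line 2 remove [aeuei,wzm,lnqp] add [eqgf,mggq] -> 15 lines: ccp kgcm gjfmj eqgf mggq cbf qxa kpq ehxc grq jdju uzidk rjer vgiji ggju

Answer: ccp
kgcm
gjfmj
eqgf
mggq
cbf
qxa
kpq
ehxc
grq
jdju
uzidk
rjer
vgiji
ggju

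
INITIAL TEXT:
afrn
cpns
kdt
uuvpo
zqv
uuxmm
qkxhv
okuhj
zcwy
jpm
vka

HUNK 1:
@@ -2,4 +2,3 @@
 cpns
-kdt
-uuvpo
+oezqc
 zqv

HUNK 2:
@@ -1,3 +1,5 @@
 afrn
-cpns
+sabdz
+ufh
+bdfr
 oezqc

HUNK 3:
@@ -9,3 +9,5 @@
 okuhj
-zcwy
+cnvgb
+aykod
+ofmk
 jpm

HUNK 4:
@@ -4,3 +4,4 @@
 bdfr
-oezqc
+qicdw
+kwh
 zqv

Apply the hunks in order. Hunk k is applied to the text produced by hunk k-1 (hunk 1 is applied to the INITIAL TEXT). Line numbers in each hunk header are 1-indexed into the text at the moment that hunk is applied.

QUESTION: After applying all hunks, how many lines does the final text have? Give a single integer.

Hunk 1: at line 2 remove [kdt,uuvpo] add [oezqc] -> 10 lines: afrn cpns oezqc zqv uuxmm qkxhv okuhj zcwy jpm vka
Hunk 2: at line 1 remove [cpns] add [sabdz,ufh,bdfr] -> 12 lines: afrn sabdz ufh bdfr oezqc zqv uuxmm qkxhv okuhj zcwy jpm vka
Hunk 3: at line 9 remove [zcwy] add [cnvgb,aykod,ofmk] -> 14 lines: afrn sabdz ufh bdfr oezqc zqv uuxmm qkxhv okuhj cnvgb aykod ofmk jpm vka
Hunk 4: at line 4 remove [oezqc] add [qicdw,kwh] -> 15 lines: afrn sabdz ufh bdfr qicdw kwh zqv uuxmm qkxhv okuhj cnvgb aykod ofmk jpm vka
Final line count: 15

Answer: 15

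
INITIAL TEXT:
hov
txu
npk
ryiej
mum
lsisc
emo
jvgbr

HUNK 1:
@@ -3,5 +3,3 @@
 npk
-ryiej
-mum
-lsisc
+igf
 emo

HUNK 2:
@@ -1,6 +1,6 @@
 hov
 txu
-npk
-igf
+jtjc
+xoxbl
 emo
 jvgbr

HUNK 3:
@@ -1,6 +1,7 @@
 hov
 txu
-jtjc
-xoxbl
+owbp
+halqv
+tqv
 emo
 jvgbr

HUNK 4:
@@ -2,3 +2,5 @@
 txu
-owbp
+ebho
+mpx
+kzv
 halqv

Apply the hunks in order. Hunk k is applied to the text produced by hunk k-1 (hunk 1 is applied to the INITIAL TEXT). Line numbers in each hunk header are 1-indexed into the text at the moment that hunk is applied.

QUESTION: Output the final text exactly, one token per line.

Answer: hov
txu
ebho
mpx
kzv
halqv
tqv
emo
jvgbr

Derivation:
Hunk 1: at line 3 remove [ryiej,mum,lsisc] add [igf] -> 6 lines: hov txu npk igf emo jvgbr
Hunk 2: at line 1 remove [npk,igf] add [jtjc,xoxbl] -> 6 lines: hov txu jtjc xoxbl emo jvgbr
Hunk 3: at line 1 remove [jtjc,xoxbl] add [owbp,halqv,tqv] -> 7 lines: hov txu owbp halqv tqv emo jvgbr
Hunk 4: at line 2 remove [owbp] add [ebho,mpx,kzv] -> 9 lines: hov txu ebho mpx kzv halqv tqv emo jvgbr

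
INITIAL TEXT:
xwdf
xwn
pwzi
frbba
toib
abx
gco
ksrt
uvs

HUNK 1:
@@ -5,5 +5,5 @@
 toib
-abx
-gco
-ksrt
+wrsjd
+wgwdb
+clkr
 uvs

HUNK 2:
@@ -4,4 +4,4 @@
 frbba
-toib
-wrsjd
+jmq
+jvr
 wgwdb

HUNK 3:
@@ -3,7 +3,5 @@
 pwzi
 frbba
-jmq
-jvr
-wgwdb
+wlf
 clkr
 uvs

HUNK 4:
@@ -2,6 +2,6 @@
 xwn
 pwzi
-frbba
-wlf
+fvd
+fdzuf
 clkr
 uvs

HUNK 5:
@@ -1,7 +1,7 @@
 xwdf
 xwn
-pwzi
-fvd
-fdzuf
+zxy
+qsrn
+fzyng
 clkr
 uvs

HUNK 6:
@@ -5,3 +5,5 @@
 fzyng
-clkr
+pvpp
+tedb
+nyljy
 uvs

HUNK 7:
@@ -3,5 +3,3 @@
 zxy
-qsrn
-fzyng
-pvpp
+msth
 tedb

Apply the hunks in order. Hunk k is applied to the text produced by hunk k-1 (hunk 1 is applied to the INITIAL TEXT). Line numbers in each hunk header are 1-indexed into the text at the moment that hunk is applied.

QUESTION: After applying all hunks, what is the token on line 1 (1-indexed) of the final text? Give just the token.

Hunk 1: at line 5 remove [abx,gco,ksrt] add [wrsjd,wgwdb,clkr] -> 9 lines: xwdf xwn pwzi frbba toib wrsjd wgwdb clkr uvs
Hunk 2: at line 4 remove [toib,wrsjd] add [jmq,jvr] -> 9 lines: xwdf xwn pwzi frbba jmq jvr wgwdb clkr uvs
Hunk 3: at line 3 remove [jmq,jvr,wgwdb] add [wlf] -> 7 lines: xwdf xwn pwzi frbba wlf clkr uvs
Hunk 4: at line 2 remove [frbba,wlf] add [fvd,fdzuf] -> 7 lines: xwdf xwn pwzi fvd fdzuf clkr uvs
Hunk 5: at line 1 remove [pwzi,fvd,fdzuf] add [zxy,qsrn,fzyng] -> 7 lines: xwdf xwn zxy qsrn fzyng clkr uvs
Hunk 6: at line 5 remove [clkr] add [pvpp,tedb,nyljy] -> 9 lines: xwdf xwn zxy qsrn fzyng pvpp tedb nyljy uvs
Hunk 7: at line 3 remove [qsrn,fzyng,pvpp] add [msth] -> 7 lines: xwdf xwn zxy msth tedb nyljy uvs
Final line 1: xwdf

Answer: xwdf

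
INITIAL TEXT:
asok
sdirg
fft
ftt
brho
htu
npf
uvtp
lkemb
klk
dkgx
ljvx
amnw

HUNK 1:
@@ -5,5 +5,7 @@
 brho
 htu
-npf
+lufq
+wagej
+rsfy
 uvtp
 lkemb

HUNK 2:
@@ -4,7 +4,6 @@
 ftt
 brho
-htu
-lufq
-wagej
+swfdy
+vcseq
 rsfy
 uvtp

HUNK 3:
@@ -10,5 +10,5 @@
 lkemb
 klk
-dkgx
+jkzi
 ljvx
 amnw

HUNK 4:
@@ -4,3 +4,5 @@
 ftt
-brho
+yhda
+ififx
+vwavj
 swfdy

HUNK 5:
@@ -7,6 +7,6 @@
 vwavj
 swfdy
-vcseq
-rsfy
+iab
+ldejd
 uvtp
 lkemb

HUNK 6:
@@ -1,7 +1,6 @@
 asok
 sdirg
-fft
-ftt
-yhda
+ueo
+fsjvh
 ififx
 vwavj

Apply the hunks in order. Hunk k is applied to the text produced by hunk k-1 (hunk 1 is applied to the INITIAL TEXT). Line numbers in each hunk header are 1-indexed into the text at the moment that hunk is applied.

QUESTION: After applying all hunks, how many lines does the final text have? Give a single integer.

Answer: 15

Derivation:
Hunk 1: at line 5 remove [npf] add [lufq,wagej,rsfy] -> 15 lines: asok sdirg fft ftt brho htu lufq wagej rsfy uvtp lkemb klk dkgx ljvx amnw
Hunk 2: at line 4 remove [htu,lufq,wagej] add [swfdy,vcseq] -> 14 lines: asok sdirg fft ftt brho swfdy vcseq rsfy uvtp lkemb klk dkgx ljvx amnw
Hunk 3: at line 10 remove [dkgx] add [jkzi] -> 14 lines: asok sdirg fft ftt brho swfdy vcseq rsfy uvtp lkemb klk jkzi ljvx amnw
Hunk 4: at line 4 remove [brho] add [yhda,ififx,vwavj] -> 16 lines: asok sdirg fft ftt yhda ififx vwavj swfdy vcseq rsfy uvtp lkemb klk jkzi ljvx amnw
Hunk 5: at line 7 remove [vcseq,rsfy] add [iab,ldejd] -> 16 lines: asok sdirg fft ftt yhda ififx vwavj swfdy iab ldejd uvtp lkemb klk jkzi ljvx amnw
Hunk 6: at line 1 remove [fft,ftt,yhda] add [ueo,fsjvh] -> 15 lines: asok sdirg ueo fsjvh ififx vwavj swfdy iab ldejd uvtp lkemb klk jkzi ljvx amnw
Final line count: 15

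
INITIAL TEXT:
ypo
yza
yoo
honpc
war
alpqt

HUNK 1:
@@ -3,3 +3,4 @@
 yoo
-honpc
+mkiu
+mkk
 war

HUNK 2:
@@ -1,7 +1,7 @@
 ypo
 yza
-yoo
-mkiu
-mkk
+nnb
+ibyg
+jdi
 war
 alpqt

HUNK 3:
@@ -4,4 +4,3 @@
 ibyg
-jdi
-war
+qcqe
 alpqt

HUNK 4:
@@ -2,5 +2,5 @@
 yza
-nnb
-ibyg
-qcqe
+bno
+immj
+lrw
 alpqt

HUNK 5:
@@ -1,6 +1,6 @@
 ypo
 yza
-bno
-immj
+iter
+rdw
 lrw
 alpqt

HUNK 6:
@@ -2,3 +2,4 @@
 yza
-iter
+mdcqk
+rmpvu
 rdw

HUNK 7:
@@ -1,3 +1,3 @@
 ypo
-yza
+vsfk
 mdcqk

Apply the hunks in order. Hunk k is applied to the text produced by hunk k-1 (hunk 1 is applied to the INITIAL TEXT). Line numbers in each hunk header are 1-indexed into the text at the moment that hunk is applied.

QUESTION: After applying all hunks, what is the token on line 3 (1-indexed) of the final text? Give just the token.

Hunk 1: at line 3 remove [honpc] add [mkiu,mkk] -> 7 lines: ypo yza yoo mkiu mkk war alpqt
Hunk 2: at line 1 remove [yoo,mkiu,mkk] add [nnb,ibyg,jdi] -> 7 lines: ypo yza nnb ibyg jdi war alpqt
Hunk 3: at line 4 remove [jdi,war] add [qcqe] -> 6 lines: ypo yza nnb ibyg qcqe alpqt
Hunk 4: at line 2 remove [nnb,ibyg,qcqe] add [bno,immj,lrw] -> 6 lines: ypo yza bno immj lrw alpqt
Hunk 5: at line 1 remove [bno,immj] add [iter,rdw] -> 6 lines: ypo yza iter rdw lrw alpqt
Hunk 6: at line 2 remove [iter] add [mdcqk,rmpvu] -> 7 lines: ypo yza mdcqk rmpvu rdw lrw alpqt
Hunk 7: at line 1 remove [yza] add [vsfk] -> 7 lines: ypo vsfk mdcqk rmpvu rdw lrw alpqt
Final line 3: mdcqk

Answer: mdcqk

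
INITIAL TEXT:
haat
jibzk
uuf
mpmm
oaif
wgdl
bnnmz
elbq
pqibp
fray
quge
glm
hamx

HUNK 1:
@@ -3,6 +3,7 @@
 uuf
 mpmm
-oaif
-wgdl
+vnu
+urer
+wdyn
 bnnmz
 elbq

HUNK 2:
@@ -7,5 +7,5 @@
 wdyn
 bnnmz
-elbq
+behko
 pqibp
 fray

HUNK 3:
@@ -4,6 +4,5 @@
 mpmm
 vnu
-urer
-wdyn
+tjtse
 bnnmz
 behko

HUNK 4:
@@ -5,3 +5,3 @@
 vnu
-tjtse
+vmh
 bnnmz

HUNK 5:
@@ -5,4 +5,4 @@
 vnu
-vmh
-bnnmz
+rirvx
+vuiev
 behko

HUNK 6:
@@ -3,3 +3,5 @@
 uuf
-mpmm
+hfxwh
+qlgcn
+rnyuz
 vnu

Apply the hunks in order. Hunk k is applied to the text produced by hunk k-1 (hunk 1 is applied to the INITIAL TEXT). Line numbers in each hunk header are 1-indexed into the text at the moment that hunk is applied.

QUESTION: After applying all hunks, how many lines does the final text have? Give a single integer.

Answer: 15

Derivation:
Hunk 1: at line 3 remove [oaif,wgdl] add [vnu,urer,wdyn] -> 14 lines: haat jibzk uuf mpmm vnu urer wdyn bnnmz elbq pqibp fray quge glm hamx
Hunk 2: at line 7 remove [elbq] add [behko] -> 14 lines: haat jibzk uuf mpmm vnu urer wdyn bnnmz behko pqibp fray quge glm hamx
Hunk 3: at line 4 remove [urer,wdyn] add [tjtse] -> 13 lines: haat jibzk uuf mpmm vnu tjtse bnnmz behko pqibp fray quge glm hamx
Hunk 4: at line 5 remove [tjtse] add [vmh] -> 13 lines: haat jibzk uuf mpmm vnu vmh bnnmz behko pqibp fray quge glm hamx
Hunk 5: at line 5 remove [vmh,bnnmz] add [rirvx,vuiev] -> 13 lines: haat jibzk uuf mpmm vnu rirvx vuiev behko pqibp fray quge glm hamx
Hunk 6: at line 3 remove [mpmm] add [hfxwh,qlgcn,rnyuz] -> 15 lines: haat jibzk uuf hfxwh qlgcn rnyuz vnu rirvx vuiev behko pqibp fray quge glm hamx
Final line count: 15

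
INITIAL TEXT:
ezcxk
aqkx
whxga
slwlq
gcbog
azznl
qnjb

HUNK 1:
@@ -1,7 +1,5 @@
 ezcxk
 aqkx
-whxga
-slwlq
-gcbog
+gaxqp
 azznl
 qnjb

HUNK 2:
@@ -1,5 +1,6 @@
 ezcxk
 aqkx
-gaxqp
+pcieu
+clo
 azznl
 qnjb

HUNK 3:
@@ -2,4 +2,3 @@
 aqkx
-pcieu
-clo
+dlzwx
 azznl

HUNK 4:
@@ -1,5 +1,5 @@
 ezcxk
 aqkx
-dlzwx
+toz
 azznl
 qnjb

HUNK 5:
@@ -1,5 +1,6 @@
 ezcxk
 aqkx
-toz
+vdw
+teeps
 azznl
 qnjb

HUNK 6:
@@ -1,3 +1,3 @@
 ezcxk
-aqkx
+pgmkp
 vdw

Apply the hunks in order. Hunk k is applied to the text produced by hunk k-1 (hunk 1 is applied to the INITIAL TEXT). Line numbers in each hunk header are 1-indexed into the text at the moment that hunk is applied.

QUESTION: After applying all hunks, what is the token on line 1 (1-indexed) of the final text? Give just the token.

Hunk 1: at line 1 remove [whxga,slwlq,gcbog] add [gaxqp] -> 5 lines: ezcxk aqkx gaxqp azznl qnjb
Hunk 2: at line 1 remove [gaxqp] add [pcieu,clo] -> 6 lines: ezcxk aqkx pcieu clo azznl qnjb
Hunk 3: at line 2 remove [pcieu,clo] add [dlzwx] -> 5 lines: ezcxk aqkx dlzwx azznl qnjb
Hunk 4: at line 1 remove [dlzwx] add [toz] -> 5 lines: ezcxk aqkx toz azznl qnjb
Hunk 5: at line 1 remove [toz] add [vdw,teeps] -> 6 lines: ezcxk aqkx vdw teeps azznl qnjb
Hunk 6: at line 1 remove [aqkx] add [pgmkp] -> 6 lines: ezcxk pgmkp vdw teeps azznl qnjb
Final line 1: ezcxk

Answer: ezcxk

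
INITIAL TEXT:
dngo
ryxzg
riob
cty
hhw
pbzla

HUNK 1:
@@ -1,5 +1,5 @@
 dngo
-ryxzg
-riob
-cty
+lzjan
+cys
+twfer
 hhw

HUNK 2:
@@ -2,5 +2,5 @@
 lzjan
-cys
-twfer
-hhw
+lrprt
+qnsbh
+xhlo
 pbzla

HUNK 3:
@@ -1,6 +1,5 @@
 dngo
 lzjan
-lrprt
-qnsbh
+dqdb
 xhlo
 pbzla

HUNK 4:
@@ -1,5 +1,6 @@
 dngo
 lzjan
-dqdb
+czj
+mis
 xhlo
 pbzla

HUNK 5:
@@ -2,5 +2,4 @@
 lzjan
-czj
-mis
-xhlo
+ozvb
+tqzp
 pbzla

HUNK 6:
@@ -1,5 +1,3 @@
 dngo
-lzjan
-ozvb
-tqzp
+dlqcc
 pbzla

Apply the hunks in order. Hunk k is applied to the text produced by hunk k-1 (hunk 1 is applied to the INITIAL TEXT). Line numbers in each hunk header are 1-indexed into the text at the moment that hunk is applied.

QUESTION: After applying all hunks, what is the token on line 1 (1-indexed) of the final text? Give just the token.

Answer: dngo

Derivation:
Hunk 1: at line 1 remove [ryxzg,riob,cty] add [lzjan,cys,twfer] -> 6 lines: dngo lzjan cys twfer hhw pbzla
Hunk 2: at line 2 remove [cys,twfer,hhw] add [lrprt,qnsbh,xhlo] -> 6 lines: dngo lzjan lrprt qnsbh xhlo pbzla
Hunk 3: at line 1 remove [lrprt,qnsbh] add [dqdb] -> 5 lines: dngo lzjan dqdb xhlo pbzla
Hunk 4: at line 1 remove [dqdb] add [czj,mis] -> 6 lines: dngo lzjan czj mis xhlo pbzla
Hunk 5: at line 2 remove [czj,mis,xhlo] add [ozvb,tqzp] -> 5 lines: dngo lzjan ozvb tqzp pbzla
Hunk 6: at line 1 remove [lzjan,ozvb,tqzp] add [dlqcc] -> 3 lines: dngo dlqcc pbzla
Final line 1: dngo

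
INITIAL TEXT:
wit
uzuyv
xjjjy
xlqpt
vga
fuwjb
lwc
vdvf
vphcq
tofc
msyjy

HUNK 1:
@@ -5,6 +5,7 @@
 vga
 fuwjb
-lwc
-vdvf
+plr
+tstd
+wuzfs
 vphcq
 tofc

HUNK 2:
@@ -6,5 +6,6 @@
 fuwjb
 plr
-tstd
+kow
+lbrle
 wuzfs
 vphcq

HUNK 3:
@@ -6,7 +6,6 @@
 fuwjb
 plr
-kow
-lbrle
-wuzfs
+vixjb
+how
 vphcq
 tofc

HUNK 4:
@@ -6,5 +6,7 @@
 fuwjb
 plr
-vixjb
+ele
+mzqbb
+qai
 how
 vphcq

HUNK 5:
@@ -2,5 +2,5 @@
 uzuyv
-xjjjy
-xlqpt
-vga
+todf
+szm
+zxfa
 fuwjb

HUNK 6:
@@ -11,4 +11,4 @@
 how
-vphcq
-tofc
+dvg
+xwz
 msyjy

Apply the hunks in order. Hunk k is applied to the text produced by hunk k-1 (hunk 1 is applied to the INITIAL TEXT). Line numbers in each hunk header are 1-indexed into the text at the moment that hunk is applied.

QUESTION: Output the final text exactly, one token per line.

Answer: wit
uzuyv
todf
szm
zxfa
fuwjb
plr
ele
mzqbb
qai
how
dvg
xwz
msyjy

Derivation:
Hunk 1: at line 5 remove [lwc,vdvf] add [plr,tstd,wuzfs] -> 12 lines: wit uzuyv xjjjy xlqpt vga fuwjb plr tstd wuzfs vphcq tofc msyjy
Hunk 2: at line 6 remove [tstd] add [kow,lbrle] -> 13 lines: wit uzuyv xjjjy xlqpt vga fuwjb plr kow lbrle wuzfs vphcq tofc msyjy
Hunk 3: at line 6 remove [kow,lbrle,wuzfs] add [vixjb,how] -> 12 lines: wit uzuyv xjjjy xlqpt vga fuwjb plr vixjb how vphcq tofc msyjy
Hunk 4: at line 6 remove [vixjb] add [ele,mzqbb,qai] -> 14 lines: wit uzuyv xjjjy xlqpt vga fuwjb plr ele mzqbb qai how vphcq tofc msyjy
Hunk 5: at line 2 remove [xjjjy,xlqpt,vga] add [todf,szm,zxfa] -> 14 lines: wit uzuyv todf szm zxfa fuwjb plr ele mzqbb qai how vphcq tofc msyjy
Hunk 6: at line 11 remove [vphcq,tofc] add [dvg,xwz] -> 14 lines: wit uzuyv todf szm zxfa fuwjb plr ele mzqbb qai how dvg xwz msyjy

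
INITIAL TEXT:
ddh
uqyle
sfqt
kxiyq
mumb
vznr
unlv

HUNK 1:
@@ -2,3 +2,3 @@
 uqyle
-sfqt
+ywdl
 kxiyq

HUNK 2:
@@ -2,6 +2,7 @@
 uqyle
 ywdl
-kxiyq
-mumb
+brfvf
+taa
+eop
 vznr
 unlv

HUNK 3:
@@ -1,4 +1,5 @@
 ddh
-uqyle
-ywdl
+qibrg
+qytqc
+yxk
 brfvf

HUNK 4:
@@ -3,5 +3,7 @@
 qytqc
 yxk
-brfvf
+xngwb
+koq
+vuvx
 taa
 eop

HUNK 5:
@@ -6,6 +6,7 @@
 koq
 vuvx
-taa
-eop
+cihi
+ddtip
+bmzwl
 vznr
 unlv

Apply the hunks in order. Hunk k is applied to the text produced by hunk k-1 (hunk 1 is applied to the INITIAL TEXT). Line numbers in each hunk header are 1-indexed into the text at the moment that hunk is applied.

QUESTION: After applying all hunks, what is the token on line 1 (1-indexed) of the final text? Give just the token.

Hunk 1: at line 2 remove [sfqt] add [ywdl] -> 7 lines: ddh uqyle ywdl kxiyq mumb vznr unlv
Hunk 2: at line 2 remove [kxiyq,mumb] add [brfvf,taa,eop] -> 8 lines: ddh uqyle ywdl brfvf taa eop vznr unlv
Hunk 3: at line 1 remove [uqyle,ywdl] add [qibrg,qytqc,yxk] -> 9 lines: ddh qibrg qytqc yxk brfvf taa eop vznr unlv
Hunk 4: at line 3 remove [brfvf] add [xngwb,koq,vuvx] -> 11 lines: ddh qibrg qytqc yxk xngwb koq vuvx taa eop vznr unlv
Hunk 5: at line 6 remove [taa,eop] add [cihi,ddtip,bmzwl] -> 12 lines: ddh qibrg qytqc yxk xngwb koq vuvx cihi ddtip bmzwl vznr unlv
Final line 1: ddh

Answer: ddh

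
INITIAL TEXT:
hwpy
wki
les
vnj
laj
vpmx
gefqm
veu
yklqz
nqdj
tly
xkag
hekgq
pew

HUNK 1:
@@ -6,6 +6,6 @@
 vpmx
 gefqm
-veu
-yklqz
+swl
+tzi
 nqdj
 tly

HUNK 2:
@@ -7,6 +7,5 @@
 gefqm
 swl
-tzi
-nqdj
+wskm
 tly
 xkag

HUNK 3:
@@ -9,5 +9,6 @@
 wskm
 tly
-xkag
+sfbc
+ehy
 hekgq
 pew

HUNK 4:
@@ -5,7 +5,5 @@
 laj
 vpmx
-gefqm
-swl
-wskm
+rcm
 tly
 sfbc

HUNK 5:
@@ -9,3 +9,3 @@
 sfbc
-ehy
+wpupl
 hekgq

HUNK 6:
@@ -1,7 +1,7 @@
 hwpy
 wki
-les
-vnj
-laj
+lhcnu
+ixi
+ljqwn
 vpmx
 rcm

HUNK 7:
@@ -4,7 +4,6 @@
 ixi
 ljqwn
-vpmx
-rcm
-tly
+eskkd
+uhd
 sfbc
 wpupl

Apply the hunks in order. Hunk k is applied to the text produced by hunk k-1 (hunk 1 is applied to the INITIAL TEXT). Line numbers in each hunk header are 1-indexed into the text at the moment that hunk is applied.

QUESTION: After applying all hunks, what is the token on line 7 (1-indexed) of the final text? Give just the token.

Hunk 1: at line 6 remove [veu,yklqz] add [swl,tzi] -> 14 lines: hwpy wki les vnj laj vpmx gefqm swl tzi nqdj tly xkag hekgq pew
Hunk 2: at line 7 remove [tzi,nqdj] add [wskm] -> 13 lines: hwpy wki les vnj laj vpmx gefqm swl wskm tly xkag hekgq pew
Hunk 3: at line 9 remove [xkag] add [sfbc,ehy] -> 14 lines: hwpy wki les vnj laj vpmx gefqm swl wskm tly sfbc ehy hekgq pew
Hunk 4: at line 5 remove [gefqm,swl,wskm] add [rcm] -> 12 lines: hwpy wki les vnj laj vpmx rcm tly sfbc ehy hekgq pew
Hunk 5: at line 9 remove [ehy] add [wpupl] -> 12 lines: hwpy wki les vnj laj vpmx rcm tly sfbc wpupl hekgq pew
Hunk 6: at line 1 remove [les,vnj,laj] add [lhcnu,ixi,ljqwn] -> 12 lines: hwpy wki lhcnu ixi ljqwn vpmx rcm tly sfbc wpupl hekgq pew
Hunk 7: at line 4 remove [vpmx,rcm,tly] add [eskkd,uhd] -> 11 lines: hwpy wki lhcnu ixi ljqwn eskkd uhd sfbc wpupl hekgq pew
Final line 7: uhd

Answer: uhd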